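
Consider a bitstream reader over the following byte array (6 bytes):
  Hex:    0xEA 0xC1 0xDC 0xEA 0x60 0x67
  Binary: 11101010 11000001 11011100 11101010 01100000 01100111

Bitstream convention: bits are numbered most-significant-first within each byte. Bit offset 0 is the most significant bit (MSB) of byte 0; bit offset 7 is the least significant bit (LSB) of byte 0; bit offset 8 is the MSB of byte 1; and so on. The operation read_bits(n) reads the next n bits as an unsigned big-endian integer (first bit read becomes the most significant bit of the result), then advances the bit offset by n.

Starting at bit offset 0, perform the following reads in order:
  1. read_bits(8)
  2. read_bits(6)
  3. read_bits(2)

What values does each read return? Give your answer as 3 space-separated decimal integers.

Read 1: bits[0:8] width=8 -> value=234 (bin 11101010); offset now 8 = byte 1 bit 0; 40 bits remain
Read 2: bits[8:14] width=6 -> value=48 (bin 110000); offset now 14 = byte 1 bit 6; 34 bits remain
Read 3: bits[14:16] width=2 -> value=1 (bin 01); offset now 16 = byte 2 bit 0; 32 bits remain

Answer: 234 48 1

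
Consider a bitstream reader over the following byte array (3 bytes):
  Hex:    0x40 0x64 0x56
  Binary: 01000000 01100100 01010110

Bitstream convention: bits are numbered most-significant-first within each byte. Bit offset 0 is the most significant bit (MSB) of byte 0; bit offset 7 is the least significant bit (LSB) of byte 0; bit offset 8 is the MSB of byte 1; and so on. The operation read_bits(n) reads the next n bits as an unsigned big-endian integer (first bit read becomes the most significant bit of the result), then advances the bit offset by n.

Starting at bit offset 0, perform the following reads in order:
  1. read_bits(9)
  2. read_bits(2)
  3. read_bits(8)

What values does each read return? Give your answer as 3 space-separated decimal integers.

Answer: 128 3 34

Derivation:
Read 1: bits[0:9] width=9 -> value=128 (bin 010000000); offset now 9 = byte 1 bit 1; 15 bits remain
Read 2: bits[9:11] width=2 -> value=3 (bin 11); offset now 11 = byte 1 bit 3; 13 bits remain
Read 3: bits[11:19] width=8 -> value=34 (bin 00100010); offset now 19 = byte 2 bit 3; 5 bits remain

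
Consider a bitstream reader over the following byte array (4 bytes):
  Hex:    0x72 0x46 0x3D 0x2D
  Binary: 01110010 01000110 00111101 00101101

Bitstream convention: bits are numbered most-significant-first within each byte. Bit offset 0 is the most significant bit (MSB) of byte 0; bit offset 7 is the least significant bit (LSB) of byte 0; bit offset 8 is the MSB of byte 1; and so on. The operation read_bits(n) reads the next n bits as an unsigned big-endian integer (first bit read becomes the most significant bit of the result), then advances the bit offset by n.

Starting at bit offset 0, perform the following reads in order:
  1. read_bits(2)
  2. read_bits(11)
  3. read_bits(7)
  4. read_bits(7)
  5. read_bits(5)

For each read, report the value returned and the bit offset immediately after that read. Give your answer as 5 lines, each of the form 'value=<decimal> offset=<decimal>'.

Answer: value=1 offset=2
value=1608 offset=13
value=99 offset=20
value=105 offset=27
value=13 offset=32

Derivation:
Read 1: bits[0:2] width=2 -> value=1 (bin 01); offset now 2 = byte 0 bit 2; 30 bits remain
Read 2: bits[2:13] width=11 -> value=1608 (bin 11001001000); offset now 13 = byte 1 bit 5; 19 bits remain
Read 3: bits[13:20] width=7 -> value=99 (bin 1100011); offset now 20 = byte 2 bit 4; 12 bits remain
Read 4: bits[20:27] width=7 -> value=105 (bin 1101001); offset now 27 = byte 3 bit 3; 5 bits remain
Read 5: bits[27:32] width=5 -> value=13 (bin 01101); offset now 32 = byte 4 bit 0; 0 bits remain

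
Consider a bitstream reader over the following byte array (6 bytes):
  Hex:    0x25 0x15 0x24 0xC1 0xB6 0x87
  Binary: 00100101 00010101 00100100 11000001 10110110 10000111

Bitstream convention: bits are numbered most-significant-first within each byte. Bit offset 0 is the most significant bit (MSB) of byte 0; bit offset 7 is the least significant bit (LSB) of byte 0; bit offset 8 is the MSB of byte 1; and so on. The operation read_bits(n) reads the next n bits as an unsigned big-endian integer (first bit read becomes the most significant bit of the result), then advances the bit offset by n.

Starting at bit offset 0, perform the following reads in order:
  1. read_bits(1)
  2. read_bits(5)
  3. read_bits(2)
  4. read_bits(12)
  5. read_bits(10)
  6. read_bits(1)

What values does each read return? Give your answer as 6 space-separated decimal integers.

Read 1: bits[0:1] width=1 -> value=0 (bin 0); offset now 1 = byte 0 bit 1; 47 bits remain
Read 2: bits[1:6] width=5 -> value=9 (bin 01001); offset now 6 = byte 0 bit 6; 42 bits remain
Read 3: bits[6:8] width=2 -> value=1 (bin 01); offset now 8 = byte 1 bit 0; 40 bits remain
Read 4: bits[8:20] width=12 -> value=338 (bin 000101010010); offset now 20 = byte 2 bit 4; 28 bits remain
Read 5: bits[20:30] width=10 -> value=304 (bin 0100110000); offset now 30 = byte 3 bit 6; 18 bits remain
Read 6: bits[30:31] width=1 -> value=0 (bin 0); offset now 31 = byte 3 bit 7; 17 bits remain

Answer: 0 9 1 338 304 0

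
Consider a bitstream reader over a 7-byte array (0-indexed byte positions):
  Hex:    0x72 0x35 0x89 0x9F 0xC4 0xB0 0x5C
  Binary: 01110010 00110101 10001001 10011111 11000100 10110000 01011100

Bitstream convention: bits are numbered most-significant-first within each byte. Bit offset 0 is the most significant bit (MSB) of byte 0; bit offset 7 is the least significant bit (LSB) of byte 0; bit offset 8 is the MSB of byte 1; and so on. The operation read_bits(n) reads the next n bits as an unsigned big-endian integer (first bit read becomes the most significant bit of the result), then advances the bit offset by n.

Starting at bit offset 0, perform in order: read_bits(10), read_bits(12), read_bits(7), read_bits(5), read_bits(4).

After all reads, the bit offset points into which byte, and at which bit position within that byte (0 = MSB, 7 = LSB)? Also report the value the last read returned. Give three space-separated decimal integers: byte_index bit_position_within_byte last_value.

Read 1: bits[0:10] width=10 -> value=456 (bin 0111001000); offset now 10 = byte 1 bit 2; 46 bits remain
Read 2: bits[10:22] width=12 -> value=3426 (bin 110101100010); offset now 22 = byte 2 bit 6; 34 bits remain
Read 3: bits[22:29] width=7 -> value=51 (bin 0110011); offset now 29 = byte 3 bit 5; 27 bits remain
Read 4: bits[29:34] width=5 -> value=31 (bin 11111); offset now 34 = byte 4 bit 2; 22 bits remain
Read 5: bits[34:38] width=4 -> value=1 (bin 0001); offset now 38 = byte 4 bit 6; 18 bits remain

Answer: 4 6 1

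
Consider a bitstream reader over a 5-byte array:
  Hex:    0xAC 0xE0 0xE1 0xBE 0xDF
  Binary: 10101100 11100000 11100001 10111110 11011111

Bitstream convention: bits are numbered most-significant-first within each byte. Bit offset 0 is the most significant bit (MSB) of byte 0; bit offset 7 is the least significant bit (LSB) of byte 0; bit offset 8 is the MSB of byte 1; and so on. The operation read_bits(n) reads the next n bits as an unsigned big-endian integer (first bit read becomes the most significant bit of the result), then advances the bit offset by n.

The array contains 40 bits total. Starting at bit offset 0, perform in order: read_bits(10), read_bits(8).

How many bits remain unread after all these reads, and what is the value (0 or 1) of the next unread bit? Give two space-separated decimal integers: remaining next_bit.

Answer: 22 1

Derivation:
Read 1: bits[0:10] width=10 -> value=691 (bin 1010110011); offset now 10 = byte 1 bit 2; 30 bits remain
Read 2: bits[10:18] width=8 -> value=131 (bin 10000011); offset now 18 = byte 2 bit 2; 22 bits remain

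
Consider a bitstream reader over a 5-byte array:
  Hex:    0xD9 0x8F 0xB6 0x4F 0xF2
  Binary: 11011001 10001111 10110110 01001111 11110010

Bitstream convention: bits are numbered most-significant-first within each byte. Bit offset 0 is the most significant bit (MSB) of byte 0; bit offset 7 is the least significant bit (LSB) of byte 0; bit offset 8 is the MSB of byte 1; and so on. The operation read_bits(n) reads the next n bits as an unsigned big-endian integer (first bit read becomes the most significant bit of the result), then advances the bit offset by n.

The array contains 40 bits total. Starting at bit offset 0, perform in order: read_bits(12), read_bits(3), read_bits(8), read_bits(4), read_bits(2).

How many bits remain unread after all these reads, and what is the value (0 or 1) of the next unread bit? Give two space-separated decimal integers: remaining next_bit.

Answer: 11 1

Derivation:
Read 1: bits[0:12] width=12 -> value=3480 (bin 110110011000); offset now 12 = byte 1 bit 4; 28 bits remain
Read 2: bits[12:15] width=3 -> value=7 (bin 111); offset now 15 = byte 1 bit 7; 25 bits remain
Read 3: bits[15:23] width=8 -> value=219 (bin 11011011); offset now 23 = byte 2 bit 7; 17 bits remain
Read 4: bits[23:27] width=4 -> value=2 (bin 0010); offset now 27 = byte 3 bit 3; 13 bits remain
Read 5: bits[27:29] width=2 -> value=1 (bin 01); offset now 29 = byte 3 bit 5; 11 bits remain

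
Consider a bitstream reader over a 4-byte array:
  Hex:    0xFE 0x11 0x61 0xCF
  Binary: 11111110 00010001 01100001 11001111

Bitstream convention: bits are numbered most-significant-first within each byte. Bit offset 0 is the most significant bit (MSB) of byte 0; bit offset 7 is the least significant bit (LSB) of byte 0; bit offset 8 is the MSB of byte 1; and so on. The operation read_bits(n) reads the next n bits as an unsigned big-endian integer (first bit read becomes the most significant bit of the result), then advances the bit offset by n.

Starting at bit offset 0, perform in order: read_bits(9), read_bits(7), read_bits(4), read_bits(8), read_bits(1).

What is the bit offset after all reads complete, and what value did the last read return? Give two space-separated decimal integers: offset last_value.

Answer: 29 1

Derivation:
Read 1: bits[0:9] width=9 -> value=508 (bin 111111100); offset now 9 = byte 1 bit 1; 23 bits remain
Read 2: bits[9:16] width=7 -> value=17 (bin 0010001); offset now 16 = byte 2 bit 0; 16 bits remain
Read 3: bits[16:20] width=4 -> value=6 (bin 0110); offset now 20 = byte 2 bit 4; 12 bits remain
Read 4: bits[20:28] width=8 -> value=28 (bin 00011100); offset now 28 = byte 3 bit 4; 4 bits remain
Read 5: bits[28:29] width=1 -> value=1 (bin 1); offset now 29 = byte 3 bit 5; 3 bits remain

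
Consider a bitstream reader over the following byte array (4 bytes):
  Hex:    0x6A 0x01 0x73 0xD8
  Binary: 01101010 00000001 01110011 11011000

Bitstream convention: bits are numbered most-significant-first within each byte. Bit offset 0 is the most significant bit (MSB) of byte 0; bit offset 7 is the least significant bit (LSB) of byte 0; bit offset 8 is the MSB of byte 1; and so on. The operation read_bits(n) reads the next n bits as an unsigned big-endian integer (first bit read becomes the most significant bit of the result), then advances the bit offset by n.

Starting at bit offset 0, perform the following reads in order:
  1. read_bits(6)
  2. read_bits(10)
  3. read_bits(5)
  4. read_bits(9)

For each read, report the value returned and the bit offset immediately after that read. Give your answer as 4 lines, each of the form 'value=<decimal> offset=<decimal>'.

Answer: value=26 offset=6
value=513 offset=16
value=14 offset=21
value=246 offset=30

Derivation:
Read 1: bits[0:6] width=6 -> value=26 (bin 011010); offset now 6 = byte 0 bit 6; 26 bits remain
Read 2: bits[6:16] width=10 -> value=513 (bin 1000000001); offset now 16 = byte 2 bit 0; 16 bits remain
Read 3: bits[16:21] width=5 -> value=14 (bin 01110); offset now 21 = byte 2 bit 5; 11 bits remain
Read 4: bits[21:30] width=9 -> value=246 (bin 011110110); offset now 30 = byte 3 bit 6; 2 bits remain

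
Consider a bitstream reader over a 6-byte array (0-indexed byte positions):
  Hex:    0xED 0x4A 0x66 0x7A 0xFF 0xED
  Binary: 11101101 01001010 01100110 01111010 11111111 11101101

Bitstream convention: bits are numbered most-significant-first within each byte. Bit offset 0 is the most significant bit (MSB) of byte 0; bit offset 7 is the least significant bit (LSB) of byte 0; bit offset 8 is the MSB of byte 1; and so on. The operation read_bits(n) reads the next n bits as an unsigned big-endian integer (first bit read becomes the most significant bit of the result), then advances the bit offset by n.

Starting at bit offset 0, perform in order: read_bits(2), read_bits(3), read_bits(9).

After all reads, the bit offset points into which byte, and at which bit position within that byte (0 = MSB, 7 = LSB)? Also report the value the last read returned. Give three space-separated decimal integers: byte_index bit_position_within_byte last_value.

Answer: 1 6 338

Derivation:
Read 1: bits[0:2] width=2 -> value=3 (bin 11); offset now 2 = byte 0 bit 2; 46 bits remain
Read 2: bits[2:5] width=3 -> value=5 (bin 101); offset now 5 = byte 0 bit 5; 43 bits remain
Read 3: bits[5:14] width=9 -> value=338 (bin 101010010); offset now 14 = byte 1 bit 6; 34 bits remain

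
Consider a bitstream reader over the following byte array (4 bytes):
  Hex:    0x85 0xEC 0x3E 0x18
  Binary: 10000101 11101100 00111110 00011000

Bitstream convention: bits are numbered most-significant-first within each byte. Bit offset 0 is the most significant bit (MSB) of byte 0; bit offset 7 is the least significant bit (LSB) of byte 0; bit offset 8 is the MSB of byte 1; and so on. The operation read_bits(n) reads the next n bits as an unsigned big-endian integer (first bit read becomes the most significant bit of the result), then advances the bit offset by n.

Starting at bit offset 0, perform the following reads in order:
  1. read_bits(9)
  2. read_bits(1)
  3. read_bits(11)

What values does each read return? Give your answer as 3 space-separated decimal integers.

Read 1: bits[0:9] width=9 -> value=267 (bin 100001011); offset now 9 = byte 1 bit 1; 23 bits remain
Read 2: bits[9:10] width=1 -> value=1 (bin 1); offset now 10 = byte 1 bit 2; 22 bits remain
Read 3: bits[10:21] width=11 -> value=1415 (bin 10110000111); offset now 21 = byte 2 bit 5; 11 bits remain

Answer: 267 1 1415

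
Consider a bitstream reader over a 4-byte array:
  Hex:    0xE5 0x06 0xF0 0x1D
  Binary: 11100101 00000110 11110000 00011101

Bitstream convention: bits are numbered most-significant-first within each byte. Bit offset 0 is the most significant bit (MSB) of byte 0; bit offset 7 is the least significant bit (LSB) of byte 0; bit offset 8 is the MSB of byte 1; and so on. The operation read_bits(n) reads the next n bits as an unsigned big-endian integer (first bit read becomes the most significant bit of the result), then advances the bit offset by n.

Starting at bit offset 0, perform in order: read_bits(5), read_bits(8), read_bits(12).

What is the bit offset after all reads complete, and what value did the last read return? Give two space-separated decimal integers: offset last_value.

Answer: 25 3552

Derivation:
Read 1: bits[0:5] width=5 -> value=28 (bin 11100); offset now 5 = byte 0 bit 5; 27 bits remain
Read 2: bits[5:13] width=8 -> value=160 (bin 10100000); offset now 13 = byte 1 bit 5; 19 bits remain
Read 3: bits[13:25] width=12 -> value=3552 (bin 110111100000); offset now 25 = byte 3 bit 1; 7 bits remain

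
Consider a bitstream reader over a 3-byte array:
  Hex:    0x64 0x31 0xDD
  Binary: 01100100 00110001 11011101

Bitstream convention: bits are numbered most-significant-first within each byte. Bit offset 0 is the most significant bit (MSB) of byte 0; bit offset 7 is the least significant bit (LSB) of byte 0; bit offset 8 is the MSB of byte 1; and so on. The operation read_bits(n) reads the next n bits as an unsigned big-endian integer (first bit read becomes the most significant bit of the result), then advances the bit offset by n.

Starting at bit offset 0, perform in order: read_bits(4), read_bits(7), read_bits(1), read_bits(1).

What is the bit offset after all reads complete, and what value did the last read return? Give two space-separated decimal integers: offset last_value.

Read 1: bits[0:4] width=4 -> value=6 (bin 0110); offset now 4 = byte 0 bit 4; 20 bits remain
Read 2: bits[4:11] width=7 -> value=33 (bin 0100001); offset now 11 = byte 1 bit 3; 13 bits remain
Read 3: bits[11:12] width=1 -> value=1 (bin 1); offset now 12 = byte 1 bit 4; 12 bits remain
Read 4: bits[12:13] width=1 -> value=0 (bin 0); offset now 13 = byte 1 bit 5; 11 bits remain

Answer: 13 0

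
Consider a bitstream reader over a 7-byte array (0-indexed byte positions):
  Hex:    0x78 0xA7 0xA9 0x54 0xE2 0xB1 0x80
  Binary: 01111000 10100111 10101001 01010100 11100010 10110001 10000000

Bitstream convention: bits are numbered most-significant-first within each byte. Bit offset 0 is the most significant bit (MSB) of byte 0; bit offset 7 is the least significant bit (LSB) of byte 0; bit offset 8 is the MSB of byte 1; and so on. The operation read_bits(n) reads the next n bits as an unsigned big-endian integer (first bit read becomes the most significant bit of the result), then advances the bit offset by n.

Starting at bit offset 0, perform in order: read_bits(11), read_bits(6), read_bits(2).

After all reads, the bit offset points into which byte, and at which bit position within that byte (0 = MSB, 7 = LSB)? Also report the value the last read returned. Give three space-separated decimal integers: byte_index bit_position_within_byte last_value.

Read 1: bits[0:11] width=11 -> value=965 (bin 01111000101); offset now 11 = byte 1 bit 3; 45 bits remain
Read 2: bits[11:17] width=6 -> value=15 (bin 001111); offset now 17 = byte 2 bit 1; 39 bits remain
Read 3: bits[17:19] width=2 -> value=1 (bin 01); offset now 19 = byte 2 bit 3; 37 bits remain

Answer: 2 3 1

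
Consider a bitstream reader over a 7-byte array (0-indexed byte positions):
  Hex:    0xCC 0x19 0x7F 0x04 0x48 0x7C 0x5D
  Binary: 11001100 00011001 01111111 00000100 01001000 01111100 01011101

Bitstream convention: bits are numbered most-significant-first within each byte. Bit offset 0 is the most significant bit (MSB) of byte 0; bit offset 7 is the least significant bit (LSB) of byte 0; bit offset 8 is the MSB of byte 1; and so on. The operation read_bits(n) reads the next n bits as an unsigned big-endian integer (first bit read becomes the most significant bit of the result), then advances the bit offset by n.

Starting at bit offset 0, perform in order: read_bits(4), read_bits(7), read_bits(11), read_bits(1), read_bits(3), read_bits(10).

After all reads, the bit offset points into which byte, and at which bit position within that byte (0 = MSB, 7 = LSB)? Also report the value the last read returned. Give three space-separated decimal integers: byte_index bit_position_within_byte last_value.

Read 1: bits[0:4] width=4 -> value=12 (bin 1100); offset now 4 = byte 0 bit 4; 52 bits remain
Read 2: bits[4:11] width=7 -> value=96 (bin 1100000); offset now 11 = byte 1 bit 3; 45 bits remain
Read 3: bits[11:22] width=11 -> value=1631 (bin 11001011111); offset now 22 = byte 2 bit 6; 34 bits remain
Read 4: bits[22:23] width=1 -> value=1 (bin 1); offset now 23 = byte 2 bit 7; 33 bits remain
Read 5: bits[23:26] width=3 -> value=4 (bin 100); offset now 26 = byte 3 bit 2; 30 bits remain
Read 6: bits[26:36] width=10 -> value=68 (bin 0001000100); offset now 36 = byte 4 bit 4; 20 bits remain

Answer: 4 4 68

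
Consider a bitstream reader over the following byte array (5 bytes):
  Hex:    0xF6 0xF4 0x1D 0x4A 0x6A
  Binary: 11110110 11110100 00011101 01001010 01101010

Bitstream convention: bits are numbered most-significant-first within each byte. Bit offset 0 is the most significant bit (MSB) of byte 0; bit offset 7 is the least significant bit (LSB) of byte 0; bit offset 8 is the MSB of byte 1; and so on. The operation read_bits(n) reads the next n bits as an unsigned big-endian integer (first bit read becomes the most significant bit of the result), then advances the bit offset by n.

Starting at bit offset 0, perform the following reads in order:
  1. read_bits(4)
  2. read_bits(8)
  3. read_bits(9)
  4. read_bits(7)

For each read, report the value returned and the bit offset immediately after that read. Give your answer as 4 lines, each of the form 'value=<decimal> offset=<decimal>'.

Answer: value=15 offset=4
value=111 offset=12
value=131 offset=21
value=84 offset=28

Derivation:
Read 1: bits[0:4] width=4 -> value=15 (bin 1111); offset now 4 = byte 0 bit 4; 36 bits remain
Read 2: bits[4:12] width=8 -> value=111 (bin 01101111); offset now 12 = byte 1 bit 4; 28 bits remain
Read 3: bits[12:21] width=9 -> value=131 (bin 010000011); offset now 21 = byte 2 bit 5; 19 bits remain
Read 4: bits[21:28] width=7 -> value=84 (bin 1010100); offset now 28 = byte 3 bit 4; 12 bits remain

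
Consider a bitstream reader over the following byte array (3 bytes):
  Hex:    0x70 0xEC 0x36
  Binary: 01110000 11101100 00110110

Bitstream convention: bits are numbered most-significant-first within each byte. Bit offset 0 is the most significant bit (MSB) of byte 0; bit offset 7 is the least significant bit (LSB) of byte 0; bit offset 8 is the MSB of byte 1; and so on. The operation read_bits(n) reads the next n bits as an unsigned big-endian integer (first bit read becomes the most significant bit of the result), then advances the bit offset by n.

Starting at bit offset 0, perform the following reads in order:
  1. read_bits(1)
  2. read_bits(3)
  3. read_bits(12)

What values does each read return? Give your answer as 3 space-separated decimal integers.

Read 1: bits[0:1] width=1 -> value=0 (bin 0); offset now 1 = byte 0 bit 1; 23 bits remain
Read 2: bits[1:4] width=3 -> value=7 (bin 111); offset now 4 = byte 0 bit 4; 20 bits remain
Read 3: bits[4:16] width=12 -> value=236 (bin 000011101100); offset now 16 = byte 2 bit 0; 8 bits remain

Answer: 0 7 236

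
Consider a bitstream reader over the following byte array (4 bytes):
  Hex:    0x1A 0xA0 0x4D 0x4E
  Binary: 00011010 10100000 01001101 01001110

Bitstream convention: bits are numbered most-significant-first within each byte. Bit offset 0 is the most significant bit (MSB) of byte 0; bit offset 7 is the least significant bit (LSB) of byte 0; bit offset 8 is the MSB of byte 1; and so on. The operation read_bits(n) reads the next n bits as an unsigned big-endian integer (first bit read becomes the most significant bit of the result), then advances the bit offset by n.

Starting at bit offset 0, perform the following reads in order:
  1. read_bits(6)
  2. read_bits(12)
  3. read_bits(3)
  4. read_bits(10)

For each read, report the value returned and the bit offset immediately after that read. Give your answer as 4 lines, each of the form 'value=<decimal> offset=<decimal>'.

Read 1: bits[0:6] width=6 -> value=6 (bin 000110); offset now 6 = byte 0 bit 6; 26 bits remain
Read 2: bits[6:18] width=12 -> value=2689 (bin 101010000001); offset now 18 = byte 2 bit 2; 14 bits remain
Read 3: bits[18:21] width=3 -> value=1 (bin 001); offset now 21 = byte 2 bit 5; 11 bits remain
Read 4: bits[21:31] width=10 -> value=679 (bin 1010100111); offset now 31 = byte 3 bit 7; 1 bits remain

Answer: value=6 offset=6
value=2689 offset=18
value=1 offset=21
value=679 offset=31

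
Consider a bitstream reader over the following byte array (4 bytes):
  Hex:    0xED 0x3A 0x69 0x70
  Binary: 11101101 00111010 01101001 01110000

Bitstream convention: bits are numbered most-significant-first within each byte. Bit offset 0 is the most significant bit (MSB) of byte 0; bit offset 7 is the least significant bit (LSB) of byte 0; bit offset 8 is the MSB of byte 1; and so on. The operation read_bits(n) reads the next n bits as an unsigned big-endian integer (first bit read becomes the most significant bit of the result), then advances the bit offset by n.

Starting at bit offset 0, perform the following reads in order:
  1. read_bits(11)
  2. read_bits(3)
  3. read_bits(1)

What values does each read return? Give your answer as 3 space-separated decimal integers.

Answer: 1897 6 1

Derivation:
Read 1: bits[0:11] width=11 -> value=1897 (bin 11101101001); offset now 11 = byte 1 bit 3; 21 bits remain
Read 2: bits[11:14] width=3 -> value=6 (bin 110); offset now 14 = byte 1 bit 6; 18 bits remain
Read 3: bits[14:15] width=1 -> value=1 (bin 1); offset now 15 = byte 1 bit 7; 17 bits remain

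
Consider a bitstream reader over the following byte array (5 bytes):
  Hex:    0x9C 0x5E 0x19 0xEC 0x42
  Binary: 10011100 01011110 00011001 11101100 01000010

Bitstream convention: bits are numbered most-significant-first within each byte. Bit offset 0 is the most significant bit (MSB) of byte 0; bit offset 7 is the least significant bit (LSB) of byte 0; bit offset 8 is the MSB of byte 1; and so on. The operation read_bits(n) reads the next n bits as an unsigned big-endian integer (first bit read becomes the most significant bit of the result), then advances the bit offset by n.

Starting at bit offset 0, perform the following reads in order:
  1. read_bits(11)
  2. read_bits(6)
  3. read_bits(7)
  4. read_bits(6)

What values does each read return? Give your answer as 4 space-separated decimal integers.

Read 1: bits[0:11] width=11 -> value=1250 (bin 10011100010); offset now 11 = byte 1 bit 3; 29 bits remain
Read 2: bits[11:17] width=6 -> value=60 (bin 111100); offset now 17 = byte 2 bit 1; 23 bits remain
Read 3: bits[17:24] width=7 -> value=25 (bin 0011001); offset now 24 = byte 3 bit 0; 16 bits remain
Read 4: bits[24:30] width=6 -> value=59 (bin 111011); offset now 30 = byte 3 bit 6; 10 bits remain

Answer: 1250 60 25 59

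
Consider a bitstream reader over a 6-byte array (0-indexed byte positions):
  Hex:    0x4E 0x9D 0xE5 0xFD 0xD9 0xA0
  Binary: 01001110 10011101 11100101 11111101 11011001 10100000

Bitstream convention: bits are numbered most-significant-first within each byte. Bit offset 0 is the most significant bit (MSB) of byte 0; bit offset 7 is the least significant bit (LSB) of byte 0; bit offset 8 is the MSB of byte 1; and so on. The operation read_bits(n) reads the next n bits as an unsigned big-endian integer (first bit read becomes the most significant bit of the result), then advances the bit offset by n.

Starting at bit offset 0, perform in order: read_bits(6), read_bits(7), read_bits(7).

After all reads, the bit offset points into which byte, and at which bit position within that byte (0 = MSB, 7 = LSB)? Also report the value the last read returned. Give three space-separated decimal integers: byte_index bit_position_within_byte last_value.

Answer: 2 4 94

Derivation:
Read 1: bits[0:6] width=6 -> value=19 (bin 010011); offset now 6 = byte 0 bit 6; 42 bits remain
Read 2: bits[6:13] width=7 -> value=83 (bin 1010011); offset now 13 = byte 1 bit 5; 35 bits remain
Read 3: bits[13:20] width=7 -> value=94 (bin 1011110); offset now 20 = byte 2 bit 4; 28 bits remain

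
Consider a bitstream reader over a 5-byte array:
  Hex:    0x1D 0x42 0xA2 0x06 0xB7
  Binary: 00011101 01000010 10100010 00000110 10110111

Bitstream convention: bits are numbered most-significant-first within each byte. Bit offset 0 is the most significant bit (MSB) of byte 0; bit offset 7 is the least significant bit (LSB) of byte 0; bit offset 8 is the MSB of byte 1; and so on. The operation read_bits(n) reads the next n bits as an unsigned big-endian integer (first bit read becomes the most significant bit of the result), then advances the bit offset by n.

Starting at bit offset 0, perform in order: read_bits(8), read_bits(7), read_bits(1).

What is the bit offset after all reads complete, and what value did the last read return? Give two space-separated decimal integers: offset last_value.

Read 1: bits[0:8] width=8 -> value=29 (bin 00011101); offset now 8 = byte 1 bit 0; 32 bits remain
Read 2: bits[8:15] width=7 -> value=33 (bin 0100001); offset now 15 = byte 1 bit 7; 25 bits remain
Read 3: bits[15:16] width=1 -> value=0 (bin 0); offset now 16 = byte 2 bit 0; 24 bits remain

Answer: 16 0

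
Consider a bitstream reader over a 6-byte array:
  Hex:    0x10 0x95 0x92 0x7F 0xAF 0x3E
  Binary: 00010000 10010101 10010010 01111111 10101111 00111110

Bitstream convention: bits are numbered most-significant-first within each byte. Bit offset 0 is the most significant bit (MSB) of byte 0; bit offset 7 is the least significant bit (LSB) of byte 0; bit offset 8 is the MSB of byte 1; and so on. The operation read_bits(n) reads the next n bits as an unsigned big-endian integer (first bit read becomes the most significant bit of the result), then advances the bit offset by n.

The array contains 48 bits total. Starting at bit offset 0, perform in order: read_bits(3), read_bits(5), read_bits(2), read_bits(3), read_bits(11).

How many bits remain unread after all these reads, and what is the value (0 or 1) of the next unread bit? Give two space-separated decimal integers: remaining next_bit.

Read 1: bits[0:3] width=3 -> value=0 (bin 000); offset now 3 = byte 0 bit 3; 45 bits remain
Read 2: bits[3:8] width=5 -> value=16 (bin 10000); offset now 8 = byte 1 bit 0; 40 bits remain
Read 3: bits[8:10] width=2 -> value=2 (bin 10); offset now 10 = byte 1 bit 2; 38 bits remain
Read 4: bits[10:13] width=3 -> value=2 (bin 010); offset now 13 = byte 1 bit 5; 35 bits remain
Read 5: bits[13:24] width=11 -> value=1426 (bin 10110010010); offset now 24 = byte 3 bit 0; 24 bits remain

Answer: 24 0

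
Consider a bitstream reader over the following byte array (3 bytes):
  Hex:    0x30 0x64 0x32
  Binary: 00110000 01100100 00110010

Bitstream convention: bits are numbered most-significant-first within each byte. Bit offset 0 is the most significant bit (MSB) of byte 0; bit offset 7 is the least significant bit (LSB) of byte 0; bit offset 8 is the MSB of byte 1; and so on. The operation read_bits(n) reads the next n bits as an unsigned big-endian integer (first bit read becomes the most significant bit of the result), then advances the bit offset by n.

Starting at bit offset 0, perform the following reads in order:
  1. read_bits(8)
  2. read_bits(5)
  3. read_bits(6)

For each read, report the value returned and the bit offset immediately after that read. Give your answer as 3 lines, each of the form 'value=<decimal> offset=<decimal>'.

Read 1: bits[0:8] width=8 -> value=48 (bin 00110000); offset now 8 = byte 1 bit 0; 16 bits remain
Read 2: bits[8:13] width=5 -> value=12 (bin 01100); offset now 13 = byte 1 bit 5; 11 bits remain
Read 3: bits[13:19] width=6 -> value=33 (bin 100001); offset now 19 = byte 2 bit 3; 5 bits remain

Answer: value=48 offset=8
value=12 offset=13
value=33 offset=19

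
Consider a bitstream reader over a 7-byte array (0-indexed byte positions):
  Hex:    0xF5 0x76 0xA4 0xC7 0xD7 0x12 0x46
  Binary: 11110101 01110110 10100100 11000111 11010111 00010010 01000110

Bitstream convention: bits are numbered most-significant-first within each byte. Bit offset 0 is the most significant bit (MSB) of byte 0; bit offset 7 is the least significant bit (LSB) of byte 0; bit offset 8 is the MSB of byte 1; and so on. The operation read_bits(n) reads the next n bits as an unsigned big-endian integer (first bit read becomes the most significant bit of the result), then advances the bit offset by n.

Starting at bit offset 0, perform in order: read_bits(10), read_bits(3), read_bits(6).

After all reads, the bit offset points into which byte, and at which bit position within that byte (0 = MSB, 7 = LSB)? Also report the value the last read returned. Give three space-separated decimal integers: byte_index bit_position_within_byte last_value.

Answer: 2 3 53

Derivation:
Read 1: bits[0:10] width=10 -> value=981 (bin 1111010101); offset now 10 = byte 1 bit 2; 46 bits remain
Read 2: bits[10:13] width=3 -> value=6 (bin 110); offset now 13 = byte 1 bit 5; 43 bits remain
Read 3: bits[13:19] width=6 -> value=53 (bin 110101); offset now 19 = byte 2 bit 3; 37 bits remain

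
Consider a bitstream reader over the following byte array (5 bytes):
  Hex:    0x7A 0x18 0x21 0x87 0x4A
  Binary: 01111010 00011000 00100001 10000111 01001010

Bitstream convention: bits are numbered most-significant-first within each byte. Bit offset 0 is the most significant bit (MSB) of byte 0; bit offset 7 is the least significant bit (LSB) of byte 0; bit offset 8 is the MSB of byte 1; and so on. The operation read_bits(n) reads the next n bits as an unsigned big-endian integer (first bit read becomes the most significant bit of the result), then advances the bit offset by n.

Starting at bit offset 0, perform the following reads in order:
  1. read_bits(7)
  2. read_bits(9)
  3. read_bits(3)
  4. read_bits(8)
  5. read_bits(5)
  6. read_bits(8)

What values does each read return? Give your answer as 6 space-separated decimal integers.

Answer: 61 24 1 12 7 74

Derivation:
Read 1: bits[0:7] width=7 -> value=61 (bin 0111101); offset now 7 = byte 0 bit 7; 33 bits remain
Read 2: bits[7:16] width=9 -> value=24 (bin 000011000); offset now 16 = byte 2 bit 0; 24 bits remain
Read 3: bits[16:19] width=3 -> value=1 (bin 001); offset now 19 = byte 2 bit 3; 21 bits remain
Read 4: bits[19:27] width=8 -> value=12 (bin 00001100); offset now 27 = byte 3 bit 3; 13 bits remain
Read 5: bits[27:32] width=5 -> value=7 (bin 00111); offset now 32 = byte 4 bit 0; 8 bits remain
Read 6: bits[32:40] width=8 -> value=74 (bin 01001010); offset now 40 = byte 5 bit 0; 0 bits remain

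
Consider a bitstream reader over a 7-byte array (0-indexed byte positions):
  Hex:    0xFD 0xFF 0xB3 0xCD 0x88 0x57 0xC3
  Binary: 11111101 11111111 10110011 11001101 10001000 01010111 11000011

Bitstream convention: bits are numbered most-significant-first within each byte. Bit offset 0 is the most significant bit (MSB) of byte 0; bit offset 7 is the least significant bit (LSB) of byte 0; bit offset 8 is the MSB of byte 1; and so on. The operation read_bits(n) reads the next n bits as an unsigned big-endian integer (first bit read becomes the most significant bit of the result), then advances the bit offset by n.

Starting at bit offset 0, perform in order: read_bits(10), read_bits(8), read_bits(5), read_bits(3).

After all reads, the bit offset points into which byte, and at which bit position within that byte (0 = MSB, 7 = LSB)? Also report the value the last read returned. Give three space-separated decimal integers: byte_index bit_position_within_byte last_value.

Read 1: bits[0:10] width=10 -> value=1015 (bin 1111110111); offset now 10 = byte 1 bit 2; 46 bits remain
Read 2: bits[10:18] width=8 -> value=254 (bin 11111110); offset now 18 = byte 2 bit 2; 38 bits remain
Read 3: bits[18:23] width=5 -> value=25 (bin 11001); offset now 23 = byte 2 bit 7; 33 bits remain
Read 4: bits[23:26] width=3 -> value=7 (bin 111); offset now 26 = byte 3 bit 2; 30 bits remain

Answer: 3 2 7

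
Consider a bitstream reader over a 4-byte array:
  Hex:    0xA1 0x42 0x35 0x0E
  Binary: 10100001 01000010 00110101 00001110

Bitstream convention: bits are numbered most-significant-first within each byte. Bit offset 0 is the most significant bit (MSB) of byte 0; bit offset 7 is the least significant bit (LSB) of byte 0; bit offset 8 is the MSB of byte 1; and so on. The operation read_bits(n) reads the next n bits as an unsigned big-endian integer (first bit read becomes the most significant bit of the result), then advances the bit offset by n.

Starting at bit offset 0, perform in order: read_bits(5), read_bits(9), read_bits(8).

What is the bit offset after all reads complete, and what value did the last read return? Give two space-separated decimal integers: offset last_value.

Read 1: bits[0:5] width=5 -> value=20 (bin 10100); offset now 5 = byte 0 bit 5; 27 bits remain
Read 2: bits[5:14] width=9 -> value=80 (bin 001010000); offset now 14 = byte 1 bit 6; 18 bits remain
Read 3: bits[14:22] width=8 -> value=141 (bin 10001101); offset now 22 = byte 2 bit 6; 10 bits remain

Answer: 22 141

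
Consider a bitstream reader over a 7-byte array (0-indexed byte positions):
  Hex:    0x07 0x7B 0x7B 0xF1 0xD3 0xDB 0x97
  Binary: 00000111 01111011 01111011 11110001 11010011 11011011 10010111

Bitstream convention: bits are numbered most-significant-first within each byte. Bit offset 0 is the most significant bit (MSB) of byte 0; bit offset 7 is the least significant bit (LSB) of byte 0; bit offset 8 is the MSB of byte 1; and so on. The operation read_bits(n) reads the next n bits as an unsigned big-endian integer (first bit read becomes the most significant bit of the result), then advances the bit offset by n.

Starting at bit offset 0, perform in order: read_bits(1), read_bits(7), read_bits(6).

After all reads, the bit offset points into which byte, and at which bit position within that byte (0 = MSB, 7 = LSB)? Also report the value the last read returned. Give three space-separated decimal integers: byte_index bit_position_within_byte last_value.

Read 1: bits[0:1] width=1 -> value=0 (bin 0); offset now 1 = byte 0 bit 1; 55 bits remain
Read 2: bits[1:8] width=7 -> value=7 (bin 0000111); offset now 8 = byte 1 bit 0; 48 bits remain
Read 3: bits[8:14] width=6 -> value=30 (bin 011110); offset now 14 = byte 1 bit 6; 42 bits remain

Answer: 1 6 30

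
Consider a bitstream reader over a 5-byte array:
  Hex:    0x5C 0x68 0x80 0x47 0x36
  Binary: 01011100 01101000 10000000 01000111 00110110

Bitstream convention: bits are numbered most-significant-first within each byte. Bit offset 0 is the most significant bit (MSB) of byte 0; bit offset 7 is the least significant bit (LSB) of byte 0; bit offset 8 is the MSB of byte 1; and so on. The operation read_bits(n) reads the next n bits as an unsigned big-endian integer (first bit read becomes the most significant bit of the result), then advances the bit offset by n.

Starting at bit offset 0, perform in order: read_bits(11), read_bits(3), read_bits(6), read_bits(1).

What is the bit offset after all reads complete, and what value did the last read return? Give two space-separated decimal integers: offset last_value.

Read 1: bits[0:11] width=11 -> value=739 (bin 01011100011); offset now 11 = byte 1 bit 3; 29 bits remain
Read 2: bits[11:14] width=3 -> value=2 (bin 010); offset now 14 = byte 1 bit 6; 26 bits remain
Read 3: bits[14:20] width=6 -> value=8 (bin 001000); offset now 20 = byte 2 bit 4; 20 bits remain
Read 4: bits[20:21] width=1 -> value=0 (bin 0); offset now 21 = byte 2 bit 5; 19 bits remain

Answer: 21 0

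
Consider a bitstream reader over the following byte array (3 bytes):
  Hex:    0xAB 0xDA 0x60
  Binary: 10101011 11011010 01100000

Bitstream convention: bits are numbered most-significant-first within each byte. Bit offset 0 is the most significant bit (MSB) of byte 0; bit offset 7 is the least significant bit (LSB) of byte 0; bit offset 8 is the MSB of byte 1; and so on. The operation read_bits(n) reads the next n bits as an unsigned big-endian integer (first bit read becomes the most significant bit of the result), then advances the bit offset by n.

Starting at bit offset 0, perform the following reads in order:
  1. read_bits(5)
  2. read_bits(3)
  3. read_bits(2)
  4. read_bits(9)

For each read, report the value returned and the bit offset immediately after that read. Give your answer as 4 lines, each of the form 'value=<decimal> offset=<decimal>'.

Answer: value=21 offset=5
value=3 offset=8
value=3 offset=10
value=211 offset=19

Derivation:
Read 1: bits[0:5] width=5 -> value=21 (bin 10101); offset now 5 = byte 0 bit 5; 19 bits remain
Read 2: bits[5:8] width=3 -> value=3 (bin 011); offset now 8 = byte 1 bit 0; 16 bits remain
Read 3: bits[8:10] width=2 -> value=3 (bin 11); offset now 10 = byte 1 bit 2; 14 bits remain
Read 4: bits[10:19] width=9 -> value=211 (bin 011010011); offset now 19 = byte 2 bit 3; 5 bits remain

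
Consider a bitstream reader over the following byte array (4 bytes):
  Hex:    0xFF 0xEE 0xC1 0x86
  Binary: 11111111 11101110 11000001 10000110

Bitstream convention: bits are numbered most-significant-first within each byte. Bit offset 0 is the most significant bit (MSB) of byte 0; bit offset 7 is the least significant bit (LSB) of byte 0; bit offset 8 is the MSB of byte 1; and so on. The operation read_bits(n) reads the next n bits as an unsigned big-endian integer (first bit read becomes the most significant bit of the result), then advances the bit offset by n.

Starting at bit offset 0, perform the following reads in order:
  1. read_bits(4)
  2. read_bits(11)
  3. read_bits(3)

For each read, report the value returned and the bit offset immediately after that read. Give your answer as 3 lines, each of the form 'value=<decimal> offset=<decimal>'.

Read 1: bits[0:4] width=4 -> value=15 (bin 1111); offset now 4 = byte 0 bit 4; 28 bits remain
Read 2: bits[4:15] width=11 -> value=2039 (bin 11111110111); offset now 15 = byte 1 bit 7; 17 bits remain
Read 3: bits[15:18] width=3 -> value=3 (bin 011); offset now 18 = byte 2 bit 2; 14 bits remain

Answer: value=15 offset=4
value=2039 offset=15
value=3 offset=18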